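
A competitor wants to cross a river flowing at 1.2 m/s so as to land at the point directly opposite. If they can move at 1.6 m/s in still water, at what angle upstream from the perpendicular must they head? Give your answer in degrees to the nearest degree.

49°

To cancel the current, the upstream component of the competitor's velocity must equal the flow: 1.6 sin θ = 1.2.
sin θ = 1.2 / 1.6 = 0.7500.
θ = arcsin(0.7500) = 48.590°.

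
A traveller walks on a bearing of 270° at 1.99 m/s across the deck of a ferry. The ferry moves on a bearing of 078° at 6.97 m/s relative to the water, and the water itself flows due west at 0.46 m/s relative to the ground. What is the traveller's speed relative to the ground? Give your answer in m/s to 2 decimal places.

4.60 m/s

In east/north components (m/s): traveller relative to ferry = (-1.990, 0.000); ferry relative to water = (6.818, 1.449); water relative to ground = (-0.460, 0.000).
Sum = (4.368, 1.449) m/s.
Speed = |(4.368, 1.449)| = 4.602 m/s.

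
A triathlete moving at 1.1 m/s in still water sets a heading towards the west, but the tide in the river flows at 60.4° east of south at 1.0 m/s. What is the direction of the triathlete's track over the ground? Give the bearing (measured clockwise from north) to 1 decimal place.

205.0°

Taking east as x and north as y: velocity relative to the water = (-1.100, 0.000) m/s; the water relative to ground = (0.869, -0.494) m/s.
Velocity relative to ground = (-1.100, 0.000) + (0.869, -0.494) = (-0.231, -0.494) m/s.
Bearing = atan2(-0.23, -0.49) = 205.02° clockwise from north.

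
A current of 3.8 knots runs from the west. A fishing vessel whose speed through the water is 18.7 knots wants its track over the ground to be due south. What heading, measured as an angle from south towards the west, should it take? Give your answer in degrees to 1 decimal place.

The current pushes perpendicular to the desired track; the heading must have a component into the current equal to 3.8 knots: 18.7 sin θ = 3.8.
sin θ = 0.2032, so θ = 11.725°.

11.7°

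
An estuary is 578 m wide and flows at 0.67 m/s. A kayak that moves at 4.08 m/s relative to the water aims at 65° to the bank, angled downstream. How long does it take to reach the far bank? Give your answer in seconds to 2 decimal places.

The component of the kayak's velocity perpendicular to the bank is 4.08 × sin 65° = 3.698 m/s.
Only the cross-stream component determines the crossing time; the current contributes nothing perpendicular to the bank.
Time = 578 / 3.698 = 156.312 s.

156.31 s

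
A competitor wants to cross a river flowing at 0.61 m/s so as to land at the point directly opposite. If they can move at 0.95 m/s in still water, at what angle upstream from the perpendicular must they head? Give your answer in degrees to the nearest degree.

40°

To cancel the current, the upstream component of the competitor's velocity must equal the flow: 0.95 sin θ = 0.61.
sin θ = 0.61 / 0.95 = 0.6421.
θ = arcsin(0.6421) = 39.949°.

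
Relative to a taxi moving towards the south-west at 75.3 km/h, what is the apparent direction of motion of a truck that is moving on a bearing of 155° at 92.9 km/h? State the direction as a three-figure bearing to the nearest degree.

108°

Taking east as x and north as y: truck velocity = (39.261, -84.196) km/h; taxi velocity = (-53.245, -53.245) km/h.
Velocity of truck relative to taxi = (39.261, -84.196) − (-53.245, -53.245) = (92.506, -30.951) km/h.
Bearing = atan2(92.51, -30.95) = 108.50° clockwise from north.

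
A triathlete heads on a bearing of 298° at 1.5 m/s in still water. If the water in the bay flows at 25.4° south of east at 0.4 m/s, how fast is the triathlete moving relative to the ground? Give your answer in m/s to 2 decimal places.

1.10 m/s

Taking east as x and north as y: velocity relative to the water = (-1.324, 0.704) m/s; the water relative to ground = (0.361, -0.172) m/s.
Velocity relative to ground = (-1.324, 0.704) + (0.361, -0.172) = (-0.963, 0.533) m/s.
Speed = |(-0.963, 0.533)| = 1.101 m/s.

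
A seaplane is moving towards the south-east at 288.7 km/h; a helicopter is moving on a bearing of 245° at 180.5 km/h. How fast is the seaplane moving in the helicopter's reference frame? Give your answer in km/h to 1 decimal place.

389.3 km/h

Taking east as x and north as y: seaplane velocity = (204.142, -204.142) km/h; helicopter velocity = (-163.589, -76.283) km/h.
Velocity of seaplane relative to helicopter = (204.142, -204.142) − (-163.589, -76.283) = (367.730, -127.859) km/h.
Magnitude = |(367.730, -127.859)| = 389.324 km/h.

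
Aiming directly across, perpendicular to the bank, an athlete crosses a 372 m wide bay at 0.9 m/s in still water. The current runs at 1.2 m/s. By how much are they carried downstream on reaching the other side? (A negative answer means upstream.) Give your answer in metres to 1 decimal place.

Perpendicular speed = 0.900 m/s; crossing time = 372 / 0.900 = 413.333 s.
Net downstream speed = 1.200 m/s.
Drift = 1.200 × 413.333 = 496.000 m (downstream).

496.0 m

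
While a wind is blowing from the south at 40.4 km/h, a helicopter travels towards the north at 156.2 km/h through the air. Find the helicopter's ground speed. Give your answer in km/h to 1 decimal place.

196.6 km/h

Taking east as x and north as y: velocity relative to the air = (0.000, 156.200) km/h; the air relative to ground = (0.000, 40.400) km/h.
Velocity relative to ground = (0.000, 156.200) + (0.000, 40.400) = (0.000, 196.600) km/h.
Speed = |(0.000, 196.600)| = 196.600 km/h.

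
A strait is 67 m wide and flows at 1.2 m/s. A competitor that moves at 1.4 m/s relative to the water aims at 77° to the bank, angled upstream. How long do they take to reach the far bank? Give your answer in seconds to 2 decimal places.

49.12 s

The component of the competitor's velocity perpendicular to the bank is 1.4 × sin 77° = 1.364 m/s.
Only the cross-stream component determines the crossing time; the current contributes nothing perpendicular to the bank.
Time = 67 / 1.364 = 49.116 s.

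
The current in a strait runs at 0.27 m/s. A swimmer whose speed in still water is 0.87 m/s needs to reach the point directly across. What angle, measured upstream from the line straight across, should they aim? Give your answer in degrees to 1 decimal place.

18.1°

To cancel the current, the upstream component of the swimmer's velocity must equal the flow: 0.87 sin θ = 0.27.
sin θ = 0.27 / 0.87 = 0.3103.
θ = arcsin(0.3103) = 18.080°.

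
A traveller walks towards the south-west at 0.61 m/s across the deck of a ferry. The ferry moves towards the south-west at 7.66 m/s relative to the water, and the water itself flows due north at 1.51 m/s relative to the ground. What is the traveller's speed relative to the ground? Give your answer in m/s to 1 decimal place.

7.3 m/s

In east/north components (m/s): traveller relative to ferry = (-0.431, -0.431); ferry relative to water = (-5.416, -5.416); water relative to ground = (0.000, 1.510).
Sum = (-5.848, -4.338) m/s.
Speed = |(-5.848, -4.338)| = 7.281 m/s.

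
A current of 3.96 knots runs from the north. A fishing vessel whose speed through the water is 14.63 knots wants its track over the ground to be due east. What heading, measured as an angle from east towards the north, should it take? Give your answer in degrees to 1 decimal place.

The current pushes perpendicular to the desired track; the heading must have a component into the current equal to 3.96 knots: 14.63 sin θ = 3.96.
sin θ = 0.2707, so θ = 15.705°.

15.7°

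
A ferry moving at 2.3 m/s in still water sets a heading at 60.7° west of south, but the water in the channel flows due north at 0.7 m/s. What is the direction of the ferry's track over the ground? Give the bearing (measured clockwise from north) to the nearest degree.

Taking east as x and north as y: velocity relative to the water = (-2.006, -1.126) m/s; the water relative to ground = (0.000, 0.700) m/s.
Velocity relative to ground = (-2.006, -1.126) + (0.000, 0.700) = (-2.006, -0.426) m/s.
Bearing = atan2(-2.01, -0.43) = 258.02° clockwise from north.

258°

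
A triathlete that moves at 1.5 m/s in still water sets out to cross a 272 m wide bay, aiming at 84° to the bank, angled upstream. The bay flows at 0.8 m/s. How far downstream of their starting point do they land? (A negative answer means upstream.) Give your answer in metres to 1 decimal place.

117.3 m

Perpendicular speed = 1.492 m/s; crossing time = 272 / 1.492 = 182.332 s.
Net downstream speed = 0.643 m/s.
Drift = 0.643 × 182.332 = 117.277 m (downstream).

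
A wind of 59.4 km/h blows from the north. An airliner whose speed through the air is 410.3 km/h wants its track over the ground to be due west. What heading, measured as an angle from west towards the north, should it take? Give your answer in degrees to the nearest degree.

The wind pushes perpendicular to the desired track; the heading must have a component into the wind equal to 59.4 km/h: 410.3 sin θ = 59.4.
sin θ = 0.1448, so θ = 8.324°.

8°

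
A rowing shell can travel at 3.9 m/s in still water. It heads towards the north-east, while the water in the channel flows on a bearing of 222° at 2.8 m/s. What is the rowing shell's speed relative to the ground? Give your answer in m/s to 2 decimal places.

1.11 m/s

Taking east as x and north as y: velocity relative to the water = (2.758, 2.758) m/s; the water relative to ground = (-1.874, -2.081) m/s.
Velocity relative to ground = (2.758, 2.758) + (-1.874, -2.081) = (0.884, 0.677) m/s.
Speed = |(0.884, 0.677)| = 1.114 m/s.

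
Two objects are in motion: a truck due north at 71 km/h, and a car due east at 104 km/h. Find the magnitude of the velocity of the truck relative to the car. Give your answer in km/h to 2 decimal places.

125.92 km/h

Taking east as x and north as y: truck velocity = (0.000, 71.000) km/h; car velocity = (104.000, 0.000) km/h.
Velocity of truck relative to car = (0.000, 71.000) − (104.000, 0.000) = (-104.000, 71.000) km/h.
Magnitude = |(-104.000, 71.000)| = 125.925 km/h.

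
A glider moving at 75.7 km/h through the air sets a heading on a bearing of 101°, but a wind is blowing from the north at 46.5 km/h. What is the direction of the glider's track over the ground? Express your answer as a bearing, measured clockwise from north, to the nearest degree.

Taking east as x and north as y: velocity relative to the air = (74.309, -14.444) km/h; the air relative to ground = (0.000, -46.500) km/h.
Velocity relative to ground = (74.309, -14.444) + (0.000, -46.500) = (74.309, -60.944) km/h.
Bearing = atan2(74.31, -60.94) = 129.36° clockwise from north.

129°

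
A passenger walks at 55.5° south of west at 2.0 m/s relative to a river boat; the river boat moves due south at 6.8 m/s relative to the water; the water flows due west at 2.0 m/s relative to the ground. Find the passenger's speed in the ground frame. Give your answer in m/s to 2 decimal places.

In east/north components (m/s): passenger relative to river boat = (-1.133, -1.648); river boat relative to water = (0.000, -6.800); water relative to ground = (-2.000, 0.000).
Sum = (-3.133, -8.448) m/s.
Speed = |(-3.133, -8.448)| = 9.010 m/s.

9.01 m/s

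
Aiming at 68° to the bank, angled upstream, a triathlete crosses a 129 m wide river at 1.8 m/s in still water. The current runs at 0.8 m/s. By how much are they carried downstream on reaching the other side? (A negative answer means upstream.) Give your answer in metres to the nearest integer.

Perpendicular speed = 1.669 m/s; crossing time = 129 / 1.669 = 77.295 s.
Net downstream speed = 0.126 m/s.
Drift = 0.126 × 77.295 = 9.717 m (downstream).

10 m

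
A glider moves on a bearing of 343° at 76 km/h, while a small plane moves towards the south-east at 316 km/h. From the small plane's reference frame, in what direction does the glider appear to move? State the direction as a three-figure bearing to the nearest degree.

320°

Taking east as x and north as y: glider velocity = (-22.220, 72.679) km/h; small plane velocity = (223.446, -223.446) km/h.
Velocity of glider relative to small plane = (-22.220, 72.679) − (223.446, -223.446) = (-245.666, 296.125) km/h.
Bearing = atan2(-245.67, 296.12) = 320.32° clockwise from north.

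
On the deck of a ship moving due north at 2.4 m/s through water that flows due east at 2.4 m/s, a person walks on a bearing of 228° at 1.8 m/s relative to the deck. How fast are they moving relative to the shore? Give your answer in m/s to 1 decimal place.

1.6 m/s

In east/north components (m/s): person relative to ship = (-1.338, -1.204); ship relative to water = (0.000, 2.400); water relative to ground = (2.400, 0.000).
Sum = (1.062, 1.196) m/s.
Speed = |(1.062, 1.196)| = 1.599 m/s.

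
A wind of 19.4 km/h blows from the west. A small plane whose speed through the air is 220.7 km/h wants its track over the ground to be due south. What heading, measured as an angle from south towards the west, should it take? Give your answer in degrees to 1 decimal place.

The wind pushes perpendicular to the desired track; the heading must have a component into the wind equal to 19.4 km/h: 220.7 sin θ = 19.4.
sin θ = 0.0879, so θ = 5.043°.

5.0°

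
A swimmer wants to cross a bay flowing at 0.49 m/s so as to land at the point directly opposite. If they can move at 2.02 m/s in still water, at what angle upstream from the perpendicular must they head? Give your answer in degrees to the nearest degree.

14°

To cancel the current, the upstream component of the swimmer's velocity must equal the flow: 2.02 sin θ = 0.49.
sin θ = 0.49 / 2.02 = 0.2426.
θ = arcsin(0.2426) = 14.039°.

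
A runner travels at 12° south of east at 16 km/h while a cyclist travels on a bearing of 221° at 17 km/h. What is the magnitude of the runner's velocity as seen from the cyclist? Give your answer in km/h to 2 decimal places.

28.44 km/h

Taking east as x and north as y: runner velocity = (15.650, -3.327) km/h; cyclist velocity = (-11.153, -12.830) km/h.
Velocity of runner relative to cyclist = (15.650, -3.327) − (-11.153, -12.830) = (26.803, 9.503) km/h.
Magnitude = |(26.803, 9.503)| = 28.438 km/h.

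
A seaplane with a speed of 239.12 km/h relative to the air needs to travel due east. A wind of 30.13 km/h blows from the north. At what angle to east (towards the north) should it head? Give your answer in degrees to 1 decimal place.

The wind pushes perpendicular to the desired track; the heading must have a component into the wind equal to 30.13 km/h: 239.12 sin θ = 30.13.
sin θ = 0.1260, so θ = 7.239°.

7.2°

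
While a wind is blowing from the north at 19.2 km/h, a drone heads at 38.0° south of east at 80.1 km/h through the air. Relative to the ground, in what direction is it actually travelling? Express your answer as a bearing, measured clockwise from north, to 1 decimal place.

137.3°

Taking east as x and north as y: velocity relative to the air = (63.120, -49.314) km/h; the air relative to ground = (0.000, -19.200) km/h.
Velocity relative to ground = (63.120, -49.314) + (0.000, -19.200) = (63.120, -68.514) km/h.
Bearing = atan2(63.12, -68.51) = 137.35° clockwise from north.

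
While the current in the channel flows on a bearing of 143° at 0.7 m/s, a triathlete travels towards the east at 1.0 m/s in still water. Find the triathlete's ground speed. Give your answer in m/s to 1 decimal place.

Taking east as x and north as y: velocity relative to the water = (1.000, 0.000) m/s; the water relative to ground = (0.421, -0.559) m/s.
Velocity relative to ground = (1.000, 0.000) + (0.421, -0.559) = (1.421, -0.559) m/s.
Speed = |(1.421, -0.559)| = 1.527 m/s.

1.5 m/s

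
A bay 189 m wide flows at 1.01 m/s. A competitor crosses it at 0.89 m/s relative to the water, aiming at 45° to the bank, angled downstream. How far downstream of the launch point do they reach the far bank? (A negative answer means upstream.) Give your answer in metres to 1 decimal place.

Perpendicular speed = 0.629 m/s; crossing time = 189 / 0.629 = 300.322 s.
Net downstream speed = 1.639 m/s.
Drift = 1.639 × 300.322 = 492.325 m (downstream).

492.3 m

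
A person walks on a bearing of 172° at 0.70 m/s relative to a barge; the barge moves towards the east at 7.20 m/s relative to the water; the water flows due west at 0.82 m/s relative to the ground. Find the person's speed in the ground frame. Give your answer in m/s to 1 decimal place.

In east/north components (m/s): person relative to barge = (0.097, -0.693); barge relative to water = (7.200, 0.000); water relative to ground = (-0.820, 0.000).
Sum = (6.477, -0.693) m/s.
Speed = |(6.477, -0.693)| = 6.514 m/s.

6.5 m/s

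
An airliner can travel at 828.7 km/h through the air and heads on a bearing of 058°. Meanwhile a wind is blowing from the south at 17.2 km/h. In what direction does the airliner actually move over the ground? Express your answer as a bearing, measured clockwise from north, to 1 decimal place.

057.0°

Taking east as x and north as y: velocity relative to the air = (702.777, 439.144) km/h; the air relative to ground = (0.000, 17.200) km/h.
Velocity relative to ground = (702.777, 439.144) + (0.000, 17.200) = (702.777, 456.344) km/h.
Bearing = atan2(702.78, 456.34) = 57.00° clockwise from north.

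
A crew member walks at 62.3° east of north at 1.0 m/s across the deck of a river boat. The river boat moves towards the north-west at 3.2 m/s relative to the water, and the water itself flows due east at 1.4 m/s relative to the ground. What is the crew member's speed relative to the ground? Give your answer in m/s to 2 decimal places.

In east/north components (m/s): crew member relative to river boat = (0.885, 0.465); river boat relative to water = (-2.263, 2.263); water relative to ground = (1.400, 0.000).
Sum = (0.023, 2.728) m/s.
Speed = |(0.023, 2.728)| = 2.728 m/s.

2.73 m/s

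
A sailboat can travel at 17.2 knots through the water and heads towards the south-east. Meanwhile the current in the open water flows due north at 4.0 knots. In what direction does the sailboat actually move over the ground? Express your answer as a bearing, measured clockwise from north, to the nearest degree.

Taking east as x and north as y: velocity relative to the water = (12.162, -12.162) knots; the water relative to ground = (0.000, 4.000) knots.
Velocity relative to ground = (12.162, -12.162) + (0.000, 4.000) = (12.162, -8.162) knots.
Bearing = atan2(12.16, -8.16) = 123.87° clockwise from north.

124°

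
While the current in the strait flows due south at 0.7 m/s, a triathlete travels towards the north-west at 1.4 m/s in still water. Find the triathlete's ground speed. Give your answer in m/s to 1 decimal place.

Taking east as x and north as y: velocity relative to the water = (-0.990, 0.990) m/s; the water relative to ground = (0.000, -0.700) m/s.
Velocity relative to ground = (-0.990, 0.990) + (0.000, -0.700) = (-0.990, 0.290) m/s.
Speed = |(-0.990, 0.290)| = 1.032 m/s.

1.0 m/s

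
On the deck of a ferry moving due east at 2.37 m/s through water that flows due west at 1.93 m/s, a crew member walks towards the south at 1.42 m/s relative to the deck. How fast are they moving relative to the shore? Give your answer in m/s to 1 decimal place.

1.5 m/s

In east/north components (m/s): crew member relative to ferry = (0.000, -1.420); ferry relative to water = (2.370, 0.000); water relative to ground = (-1.930, 0.000).
Sum = (0.440, -1.420) m/s.
Speed = |(0.440, -1.420)| = 1.487 m/s.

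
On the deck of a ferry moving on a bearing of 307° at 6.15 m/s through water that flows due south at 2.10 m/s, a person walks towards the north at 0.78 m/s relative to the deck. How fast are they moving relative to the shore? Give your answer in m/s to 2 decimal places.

5.46 m/s

In east/north components (m/s): person relative to ferry = (0.000, 0.780); ferry relative to water = (-4.912, 3.701); water relative to ground = (0.000, -2.100).
Sum = (-4.912, 2.381) m/s.
Speed = |(-4.912, 2.381)| = 5.458 m/s.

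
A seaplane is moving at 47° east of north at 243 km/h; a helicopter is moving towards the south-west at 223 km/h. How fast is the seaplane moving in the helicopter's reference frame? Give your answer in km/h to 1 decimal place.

Taking east as x and north as y: seaplane velocity = (177.719, 165.726) km/h; helicopter velocity = (-157.685, -157.685) km/h.
Velocity of seaplane relative to helicopter = (177.719, 165.726) − (-157.685, -157.685) = (335.404, 323.410) km/h.
Magnitude = |(335.404, 323.410)| = 465.929 km/h.

465.9 km/h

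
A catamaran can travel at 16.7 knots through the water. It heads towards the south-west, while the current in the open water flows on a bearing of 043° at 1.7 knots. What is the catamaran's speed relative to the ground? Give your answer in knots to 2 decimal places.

Taking east as x and north as y: velocity relative to the water = (-11.809, -11.809) knots; the water relative to ground = (1.159, 1.243) knots.
Velocity relative to ground = (-11.809, -11.809) + (1.159, 1.243) = (-10.649, -10.565) knots.
Speed = |(-10.649, -10.565)| = 15.001 knots.

15.00 knots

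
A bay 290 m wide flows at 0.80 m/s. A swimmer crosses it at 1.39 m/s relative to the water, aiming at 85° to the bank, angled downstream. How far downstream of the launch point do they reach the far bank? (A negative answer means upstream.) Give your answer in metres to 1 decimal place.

Perpendicular speed = 1.385 m/s; crossing time = 290 / 1.385 = 209.430 s.
Net downstream speed = 0.921 m/s.
Drift = 0.921 × 209.430 = 192.916 m (downstream).

192.9 m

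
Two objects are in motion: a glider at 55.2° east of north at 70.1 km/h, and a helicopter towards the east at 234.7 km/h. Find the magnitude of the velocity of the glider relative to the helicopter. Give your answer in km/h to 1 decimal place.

Taking east as x and north as y: glider velocity = (57.563, 40.007) km/h; helicopter velocity = (234.700, 0.000) km/h.
Velocity of glider relative to helicopter = (57.563, 40.007) − (234.700, 0.000) = (-177.137, 40.007) km/h.
Magnitude = |(-177.137, 40.007)| = 181.599 km/h.

181.6 km/h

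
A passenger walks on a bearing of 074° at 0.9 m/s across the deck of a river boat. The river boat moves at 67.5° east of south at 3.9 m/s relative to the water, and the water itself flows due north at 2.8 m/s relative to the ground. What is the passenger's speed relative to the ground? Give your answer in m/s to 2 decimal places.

In east/north components (m/s): passenger relative to river boat = (0.865, 0.248); river boat relative to water = (3.603, -1.492); water relative to ground = (0.000, 2.800).
Sum = (4.468, 1.556) m/s.
Speed = |(4.468, 1.556)| = 4.731 m/s.

4.73 m/s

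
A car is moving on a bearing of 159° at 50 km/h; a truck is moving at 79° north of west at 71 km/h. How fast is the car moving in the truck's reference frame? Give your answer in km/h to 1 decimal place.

Taking east as x and north as y: car velocity = (17.918, -46.679) km/h; truck velocity = (-13.547, 69.696) km/h.
Velocity of car relative to truck = (17.918, -46.679) − (-13.547, 69.696) = (31.466, -116.375) km/h.
Magnitude = |(31.466, -116.375)| = 120.553 km/h.

120.6 km/h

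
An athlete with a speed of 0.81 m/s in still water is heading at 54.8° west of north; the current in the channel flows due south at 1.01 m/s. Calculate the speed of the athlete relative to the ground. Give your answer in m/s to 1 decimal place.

Taking east as x and north as y: velocity relative to the water = (-0.662, 0.467) m/s; the water relative to ground = (0.000, -1.010) m/s.
Velocity relative to ground = (-0.662, 0.467) + (0.000, -1.010) = (-0.662, -0.543) m/s.
Speed = |(-0.662, -0.543)| = 0.856 m/s.

0.9 m/s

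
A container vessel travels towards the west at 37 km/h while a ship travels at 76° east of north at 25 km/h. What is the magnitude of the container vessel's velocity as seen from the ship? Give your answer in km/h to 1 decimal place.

61.6 km/h

Taking east as x and north as y: container vessel velocity = (-37.000, 0.000) km/h; ship velocity = (24.257, 6.048) km/h.
Velocity of container vessel relative to ship = (-37.000, 0.000) − (24.257, 6.048) = (-61.257, -6.048) km/h.
Magnitude = |(-61.257, -6.048)| = 61.555 km/h.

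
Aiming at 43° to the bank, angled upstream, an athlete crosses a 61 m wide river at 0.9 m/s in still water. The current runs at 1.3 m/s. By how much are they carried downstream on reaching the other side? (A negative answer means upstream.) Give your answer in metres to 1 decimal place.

63.8 m

Perpendicular speed = 0.614 m/s; crossing time = 61 / 0.614 = 99.381 s.
Net downstream speed = 0.642 m/s.
Drift = 0.642 × 99.381 = 63.781 m (downstream).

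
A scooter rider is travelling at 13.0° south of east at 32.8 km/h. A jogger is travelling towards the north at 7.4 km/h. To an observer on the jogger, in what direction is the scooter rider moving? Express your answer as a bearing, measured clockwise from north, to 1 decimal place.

114.8°

Taking east as x and north as y: scooter rider velocity = (31.959, -7.378) km/h; jogger velocity = (0.000, 7.400) km/h.
Velocity of scooter rider relative to jogger = (31.959, -7.378) − (0.000, 7.400) = (31.959, -14.778) km/h.
Bearing = atan2(31.96, -14.78) = 114.82° clockwise from north.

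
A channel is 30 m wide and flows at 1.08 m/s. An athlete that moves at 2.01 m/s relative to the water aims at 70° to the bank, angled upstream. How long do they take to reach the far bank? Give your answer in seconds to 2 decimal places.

The component of the athlete's velocity perpendicular to the bank is 2.01 × sin 70° = 1.889 m/s.
The current is parallel to the bank, so it does not affect the crossing time.
Time = 30 / 1.889 = 15.883 s.

15.88 s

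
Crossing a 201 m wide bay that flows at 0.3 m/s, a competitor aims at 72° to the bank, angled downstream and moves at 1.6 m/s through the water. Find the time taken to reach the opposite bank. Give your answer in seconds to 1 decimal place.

The component of the competitor's velocity perpendicular to the bank is 1.6 × sin 72° = 1.522 m/s.
The flow acts along the bank and has no component across it.
Time = 201 / 1.522 = 132.090 s.

132.1 s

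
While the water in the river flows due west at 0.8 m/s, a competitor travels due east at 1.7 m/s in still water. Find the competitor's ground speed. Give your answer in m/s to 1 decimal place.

0.9 m/s

Taking east as x and north as y: velocity relative to the water = (1.700, 0.000) m/s; the water relative to ground = (-0.800, 0.000) m/s.
Velocity relative to ground = (1.700, 0.000) + (-0.800, 0.000) = (0.900, 0.000) m/s.
Speed = |(0.900, 0.000)| = 0.900 m/s.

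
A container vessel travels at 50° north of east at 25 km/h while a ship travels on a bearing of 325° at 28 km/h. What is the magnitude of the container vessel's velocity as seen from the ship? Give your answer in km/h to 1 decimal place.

Taking east as x and north as y: container vessel velocity = (16.070, 19.151) km/h; ship velocity = (-16.060, 22.936) km/h.
Velocity of container vessel relative to ship = (16.070, 19.151) − (-16.060, 22.936) = (32.130, -3.785) km/h.
Magnitude = |(32.130, -3.785)| = 32.352 km/h.

32.4 km/h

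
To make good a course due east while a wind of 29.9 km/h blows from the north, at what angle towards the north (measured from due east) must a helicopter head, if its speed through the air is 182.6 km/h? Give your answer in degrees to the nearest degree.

9°

The wind pushes perpendicular to the desired track; the heading must have a component into the wind equal to 29.9 km/h: 182.6 sin θ = 29.9.
sin θ = 0.1637, so θ = 9.424°.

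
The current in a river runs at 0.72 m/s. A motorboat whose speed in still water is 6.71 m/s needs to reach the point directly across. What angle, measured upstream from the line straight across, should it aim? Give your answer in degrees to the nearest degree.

To cancel the current, the upstream component of the motorboat's velocity must equal the flow: 6.71 sin θ = 0.72.
sin θ = 0.72 / 6.71 = 0.1073.
θ = arcsin(0.1073) = 6.160°.

6°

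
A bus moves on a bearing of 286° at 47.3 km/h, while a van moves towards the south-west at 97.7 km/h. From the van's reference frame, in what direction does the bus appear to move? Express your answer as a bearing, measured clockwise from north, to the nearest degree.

016°

Taking east as x and north as y: bus velocity = (-45.468, 13.038) km/h; van velocity = (-69.084, -69.084) km/h.
Velocity of bus relative to van = (-45.468, 13.038) − (-69.084, -69.084) = (23.617, 82.122) km/h.
Bearing = atan2(23.62, 82.12) = 16.04° clockwise from north.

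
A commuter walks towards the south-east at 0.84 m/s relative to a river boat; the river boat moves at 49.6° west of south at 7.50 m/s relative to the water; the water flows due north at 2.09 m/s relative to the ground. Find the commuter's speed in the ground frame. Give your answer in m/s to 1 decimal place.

6.1 m/s

In east/north components (m/s): commuter relative to river boat = (0.594, -0.594); river boat relative to water = (-5.712, -4.861); water relative to ground = (0.000, 2.090).
Sum = (-5.118, -3.365) m/s.
Speed = |(-5.118, -3.365)| = 6.125 m/s.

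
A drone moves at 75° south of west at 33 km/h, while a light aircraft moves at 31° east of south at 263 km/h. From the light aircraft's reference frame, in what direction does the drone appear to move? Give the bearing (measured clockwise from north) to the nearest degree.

323°

Taking east as x and north as y: drone velocity = (-8.541, -31.876) km/h; light aircraft velocity = (135.455, -225.435) km/h.
Velocity of drone relative to light aircraft = (-8.541, -31.876) − (135.455, -225.435) = (-143.996, 193.559) km/h.
Bearing = atan2(-144.00, 193.56) = 323.35° clockwise from north.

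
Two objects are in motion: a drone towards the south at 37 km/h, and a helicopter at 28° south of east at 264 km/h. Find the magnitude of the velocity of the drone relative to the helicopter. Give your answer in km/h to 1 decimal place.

248.8 km/h

Taking east as x and north as y: drone velocity = (0.000, -37.000) km/h; helicopter velocity = (233.098, -123.940) km/h.
Velocity of drone relative to helicopter = (0.000, -37.000) − (233.098, -123.940) = (-233.098, 86.940) km/h.
Magnitude = |(-233.098, 86.940)| = 248.784 km/h.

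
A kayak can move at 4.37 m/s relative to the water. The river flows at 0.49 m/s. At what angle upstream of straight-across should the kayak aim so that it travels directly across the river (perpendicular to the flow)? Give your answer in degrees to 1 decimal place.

To cancel the current, the upstream component of the kayak's velocity must equal the flow: 4.37 sin θ = 0.49.
sin θ = 0.49 / 4.37 = 0.1121.
θ = arcsin(0.1121) = 6.438°.

6.4°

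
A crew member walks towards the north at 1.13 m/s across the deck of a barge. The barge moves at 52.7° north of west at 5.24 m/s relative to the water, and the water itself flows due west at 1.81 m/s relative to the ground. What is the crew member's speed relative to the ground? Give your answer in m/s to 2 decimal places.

7.28 m/s

In east/north components (m/s): crew member relative to barge = (0.000, 1.130); barge relative to water = (-3.175, 4.168); water relative to ground = (-1.810, 0.000).
Sum = (-4.985, 5.298) m/s.
Speed = |(-4.985, 5.298)| = 7.275 m/s.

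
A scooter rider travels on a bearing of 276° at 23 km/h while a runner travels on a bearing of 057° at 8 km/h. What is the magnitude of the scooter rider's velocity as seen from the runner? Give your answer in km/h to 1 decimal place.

29.6 km/h

Taking east as x and north as y: scooter rider velocity = (-22.874, 2.404) km/h; runner velocity = (6.709, 4.357) km/h.
Velocity of scooter rider relative to runner = (-22.874, 2.404) − (6.709, 4.357) = (-29.583, -1.953) km/h.
Magnitude = |(-29.583, -1.953)| = 29.648 km/h.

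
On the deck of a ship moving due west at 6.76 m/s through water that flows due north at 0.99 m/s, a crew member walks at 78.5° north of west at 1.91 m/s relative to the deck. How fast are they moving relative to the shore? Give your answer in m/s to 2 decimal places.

In east/north components (m/s): crew member relative to ship = (-0.381, 1.872); ship relative to water = (-6.760, 0.000); water relative to ground = (0.000, 0.990).
Sum = (-7.141, 2.862) m/s.
Speed = |(-7.141, 2.862)| = 7.693 m/s.

7.69 m/s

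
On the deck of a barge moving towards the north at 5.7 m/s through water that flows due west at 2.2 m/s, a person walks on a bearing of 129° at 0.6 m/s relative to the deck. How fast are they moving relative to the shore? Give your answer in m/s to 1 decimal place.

5.6 m/s

In east/north components (m/s): person relative to barge = (0.466, -0.378); barge relative to water = (0.000, 5.700); water relative to ground = (-2.200, 0.000).
Sum = (-1.734, 5.322) m/s.
Speed = |(-1.734, 5.322)| = 5.598 m/s.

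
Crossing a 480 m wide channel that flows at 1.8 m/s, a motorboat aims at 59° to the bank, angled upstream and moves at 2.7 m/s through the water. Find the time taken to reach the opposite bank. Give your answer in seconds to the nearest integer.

The component of the motorboat's velocity perpendicular to the bank is 2.7 × sin 59° = 2.314 m/s.
Only the cross-stream component determines the crossing time; the current contributes nothing perpendicular to the bank.
Time = 480 / 2.314 = 207.401 s.

207 s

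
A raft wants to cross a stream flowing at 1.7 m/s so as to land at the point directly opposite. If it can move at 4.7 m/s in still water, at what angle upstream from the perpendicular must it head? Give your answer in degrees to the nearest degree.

21°

To cancel the current, the upstream component of the raft's velocity must equal the flow: 4.7 sin θ = 1.7.
sin θ = 1.7 / 4.7 = 0.3617.
θ = arcsin(0.3617) = 21.205°.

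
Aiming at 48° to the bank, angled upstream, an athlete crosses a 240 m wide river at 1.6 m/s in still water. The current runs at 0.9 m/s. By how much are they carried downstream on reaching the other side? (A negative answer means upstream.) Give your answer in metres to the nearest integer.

-34 m

Perpendicular speed = 1.189 m/s; crossing time = 240 / 1.189 = 201.845 s.
Net downstream speed = -0.171 m/s.
Drift = -0.171 × 201.845 = -34.437 m (upstream).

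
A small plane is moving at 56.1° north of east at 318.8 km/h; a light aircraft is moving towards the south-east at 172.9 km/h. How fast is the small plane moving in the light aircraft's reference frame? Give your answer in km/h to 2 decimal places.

390.83 km/h

Taking east as x and north as y: small plane velocity = (177.809, 264.608) km/h; light aircraft velocity = (122.259, -122.259) km/h.
Velocity of small plane relative to light aircraft = (177.809, 264.608) − (122.259, -122.259) = (55.550, 386.867) km/h.
Magnitude = |(55.550, 386.867)| = 390.835 km/h.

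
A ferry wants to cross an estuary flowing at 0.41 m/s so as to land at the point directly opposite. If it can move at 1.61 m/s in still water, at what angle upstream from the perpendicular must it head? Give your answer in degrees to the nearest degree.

To cancel the current, the upstream component of the ferry's velocity must equal the flow: 1.61 sin θ = 0.41.
sin θ = 0.41 / 1.61 = 0.2547.
θ = arcsin(0.2547) = 14.753°.

15°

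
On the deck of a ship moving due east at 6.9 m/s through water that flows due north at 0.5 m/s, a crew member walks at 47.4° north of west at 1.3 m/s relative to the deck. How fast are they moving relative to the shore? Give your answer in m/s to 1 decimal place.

In east/north components (m/s): crew member relative to ship = (-0.880, 0.957); ship relative to water = (6.900, 0.000); water relative to ground = (0.000, 0.500).
Sum = (6.020, 1.457) m/s.
Speed = |(6.020, 1.457)| = 6.194 m/s.

6.2 m/s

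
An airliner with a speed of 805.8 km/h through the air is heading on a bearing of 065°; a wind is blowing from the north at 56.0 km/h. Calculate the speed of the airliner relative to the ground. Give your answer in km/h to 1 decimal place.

Taking east as x and north as y: velocity relative to the air = (730.303, 340.546) km/h; the air relative to ground = (0.000, -56.000) km/h.
Velocity relative to ground = (730.303, 340.546) + (0.000, -56.000) = (730.303, 284.546) km/h.
Speed = |(730.303, 284.546)| = 783.778 km/h.

783.8 km/h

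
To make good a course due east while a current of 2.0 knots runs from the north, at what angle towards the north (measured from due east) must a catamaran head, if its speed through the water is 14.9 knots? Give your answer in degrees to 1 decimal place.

7.7°

The current pushes perpendicular to the desired track; the heading must have a component into the current equal to 2.0 knots: 14.9 sin θ = 2.0.
sin θ = 0.1342, so θ = 7.714°.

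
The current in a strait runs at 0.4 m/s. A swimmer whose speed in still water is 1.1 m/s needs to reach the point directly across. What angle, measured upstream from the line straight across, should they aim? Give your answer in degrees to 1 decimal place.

21.3°

To cancel the current, the upstream component of the swimmer's velocity must equal the flow: 1.1 sin θ = 0.4.
sin θ = 0.4 / 1.1 = 0.3636.
θ = arcsin(0.3636) = 21.324°.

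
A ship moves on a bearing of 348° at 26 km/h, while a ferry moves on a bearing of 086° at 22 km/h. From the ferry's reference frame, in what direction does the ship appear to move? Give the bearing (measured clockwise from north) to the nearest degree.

311°

Taking east as x and north as y: ship velocity = (-5.406, 25.432) km/h; ferry velocity = (21.946, 1.535) km/h.
Velocity of ship relative to ferry = (-5.406, 25.432) − (21.946, 1.535) = (-27.352, 23.897) km/h.
Bearing = atan2(-27.35, 23.90) = 311.14° clockwise from north.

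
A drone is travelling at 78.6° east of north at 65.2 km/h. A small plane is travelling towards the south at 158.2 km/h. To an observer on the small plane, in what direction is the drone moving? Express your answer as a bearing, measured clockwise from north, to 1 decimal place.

020.5°

Taking east as x and north as y: drone velocity = (63.914, 12.887) km/h; small plane velocity = (0.000, -158.200) km/h.
Velocity of drone relative to small plane = (63.914, 12.887) − (0.000, -158.200) = (63.914, 171.087) km/h.
Bearing = atan2(63.91, 171.09) = 20.48° clockwise from north.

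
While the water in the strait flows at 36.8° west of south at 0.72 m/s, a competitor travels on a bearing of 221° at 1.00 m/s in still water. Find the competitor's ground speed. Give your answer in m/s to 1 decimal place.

Taking east as x and north as y: velocity relative to the water = (-0.656, -0.755) m/s; the water relative to ground = (-0.431, -0.577) m/s.
Velocity relative to ground = (-0.656, -0.755) + (-0.431, -0.577) = (-1.087, -1.331) m/s.
Speed = |(-1.087, -1.331)| = 1.719 m/s.

1.7 m/s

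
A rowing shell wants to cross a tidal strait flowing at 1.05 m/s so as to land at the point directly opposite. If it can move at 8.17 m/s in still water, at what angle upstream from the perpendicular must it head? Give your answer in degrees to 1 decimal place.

7.4°

To cancel the current, the upstream component of the rowing shell's velocity must equal the flow: 8.17 sin θ = 1.05.
sin θ = 1.05 / 8.17 = 0.1285.
θ = arcsin(0.1285) = 7.384°.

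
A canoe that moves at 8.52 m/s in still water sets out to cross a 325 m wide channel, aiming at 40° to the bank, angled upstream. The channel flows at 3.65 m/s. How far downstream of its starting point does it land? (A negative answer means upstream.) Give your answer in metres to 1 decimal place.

Perpendicular speed = 5.477 m/s; crossing time = 325 / 5.477 = 59.344 s.
Net downstream speed = -2.877 m/s.
Drift = -2.877 × 59.344 = -170.715 m (upstream).

-170.7 m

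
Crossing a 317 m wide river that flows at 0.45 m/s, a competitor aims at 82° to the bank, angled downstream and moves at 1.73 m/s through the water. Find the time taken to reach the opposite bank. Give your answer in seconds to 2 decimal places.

The component of the competitor's velocity perpendicular to the bank is 1.73 × sin 82° = 1.713 m/s.
The flow acts along the bank and has no component across it.
Time = 317 / 1.713 = 185.038 s.

185.04 s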